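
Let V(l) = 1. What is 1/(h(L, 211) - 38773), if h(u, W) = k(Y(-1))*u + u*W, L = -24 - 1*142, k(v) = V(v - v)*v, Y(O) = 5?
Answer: -1/74629 ≈ -1.3400e-5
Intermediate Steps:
k(v) = v (k(v) = 1*v = v)
L = -166 (L = -24 - 142 = -166)
h(u, W) = 5*u + W*u (h(u, W) = 5*u + u*W = 5*u + W*u)
1/(h(L, 211) - 38773) = 1/(-166*(5 + 211) - 38773) = 1/(-166*216 - 38773) = 1/(-35856 - 38773) = 1/(-74629) = -1/74629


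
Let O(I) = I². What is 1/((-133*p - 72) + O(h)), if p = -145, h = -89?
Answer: 1/27134 ≈ 3.6854e-5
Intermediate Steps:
1/((-133*p - 72) + O(h)) = 1/((-133*(-145) - 72) + (-89)²) = 1/((19285 - 72) + 7921) = 1/(19213 + 7921) = 1/27134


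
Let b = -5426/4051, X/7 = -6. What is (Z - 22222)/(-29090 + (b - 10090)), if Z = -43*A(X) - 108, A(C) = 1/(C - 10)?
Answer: 4703684967/8253627512 ≈ 0.56989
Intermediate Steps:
X = -42 (X = 7*(-6) = -42)
b = -5426/4051 (b = -5426*1/4051 = -5426/4051 ≈ -1.3394)
A(C) = 1/(-10 + C)
Z = -5573/52 (Z = -43/(-10 - 42) - 108 = -43/(-52) - 108 = -43*(-1/52) - 108 = 43/52 - 108 = -5573/52 ≈ -107.17)
(Z - 22222)/(-29090 + (b - 10090)) = (-5573/52 - 22222)/(-29090 + (-5426/4051 - 10090)) = -1161117/(52*(-29090 - 40880016/4051)) = -1161117/(52*(-158723606/4051)) = -1161117/52*(-4051/158723606) = 4703684967/8253627512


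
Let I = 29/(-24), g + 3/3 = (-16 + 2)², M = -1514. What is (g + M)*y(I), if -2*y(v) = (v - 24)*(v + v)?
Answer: 23141855/576 ≈ 40177.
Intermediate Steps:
g = 195 (g = -1 + (-16 + 2)² = -1 + (-14)² = -1 + 196 = 195)
I = -29/24 (I = 29*(-1/24) = -29/24 ≈ -1.2083)
y(v) = -v*(-24 + v) (y(v) = -(v - 24)*(v + v)/2 = -(-24 + v)*2*v/2 = -v*(-24 + v))
(g + M)*y(I) = (195 - 1514)*(-29*(24 - 1*(-29/24))/24) = -(-38251)*(24 + 29/24)/24 = -(-38251)*605/(24*24) = -1319*(-17545/576) = 23141855/576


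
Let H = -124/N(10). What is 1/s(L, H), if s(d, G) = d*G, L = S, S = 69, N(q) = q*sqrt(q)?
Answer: -5*sqrt(10)/4278 ≈ -0.0036960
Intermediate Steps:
N(q) = q**(3/2)
L = 69
H = -31*sqrt(10)/25 (H = -124*sqrt(10)/100 = -31*sqrt(10)/25 ≈ -3.9212)
s(d, G) = G*d
1/s(L, H) = 1/(-31*sqrt(10)/25*69) = 1/(-2139*sqrt(10)/25) = -5*sqrt(10)/4278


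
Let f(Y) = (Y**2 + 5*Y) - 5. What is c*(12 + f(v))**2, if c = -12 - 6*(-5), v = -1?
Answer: 162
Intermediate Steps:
f(Y) = -5 + Y**2 + 5*Y
c = 18 (c = -12 - 1*(-30) = -12 + 30 = 18)
c*(12 + f(v))**2 = 18*(12 + (-5 + (-1)**2 + 5*(-1)))**2 = 18*(12 + (-5 + 1 - 5))**2 = 18*(12 - 9)**2 = 18*3**2 = 18*9 = 162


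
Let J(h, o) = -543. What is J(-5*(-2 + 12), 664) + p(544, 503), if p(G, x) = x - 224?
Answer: -264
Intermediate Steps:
p(G, x) = -224 + x
J(-5*(-2 + 12), 664) + p(544, 503) = -543 + (-224 + 503) = -543 + 279 = -264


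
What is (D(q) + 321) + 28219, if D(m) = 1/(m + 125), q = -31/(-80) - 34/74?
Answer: 10553723940/369787 ≈ 28540.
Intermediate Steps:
q = -213/2960 (q = -31*(-1/80) - 34*1/74 = 31/80 - 17/37 = -213/2960 ≈ -0.071959)
D(m) = 1/(125 + m)
(D(q) + 321) + 28219 = (1/(125 - 213/2960) + 321) + 28219 = (1/(369787/2960) + 321) + 28219 = (2960/369787 + 321) + 28219 = 118704587/369787 + 28219 = 10553723940/369787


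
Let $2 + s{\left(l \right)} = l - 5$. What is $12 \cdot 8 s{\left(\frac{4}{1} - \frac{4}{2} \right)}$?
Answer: $-480$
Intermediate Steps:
$s{\left(l \right)} = -7 + l$ ($s{\left(l \right)} = -2 + \left(l - 5\right) = -2 + \left(-5 + l\right) = -7 + l$)
$12 \cdot 8 s{\left(\frac{4}{1} - \frac{4}{2} \right)} = 12 \cdot 8 \left(-7 + \left(\frac{4}{1} - \frac{4}{2}\right)\right) = 96 \left(-7 + \left(4 \cdot 1 - 2\right)\right) = 96 \left(-7 + \left(4 - 2\right)\right) = 96 \left(-7 + 2\right) = 96 \left(-5\right) = -480$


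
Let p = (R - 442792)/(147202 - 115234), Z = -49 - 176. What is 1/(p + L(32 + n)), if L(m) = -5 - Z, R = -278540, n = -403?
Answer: 296/58441 ≈ 0.0050649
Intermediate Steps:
Z = -225
L(m) = 220 (L(m) = -5 - 1*(-225) = -5 + 225 = 220)
p = -6679/296 (p = (-278540 - 442792)/(147202 - 115234) = -721332/31968 = -721332*1/31968 = -6679/296 ≈ -22.564)
1/(p + L(32 + n)) = 1/(-6679/296 + 220) = 1/(58441/296) = 296/58441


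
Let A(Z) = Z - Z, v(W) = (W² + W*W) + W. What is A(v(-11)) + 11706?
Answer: 11706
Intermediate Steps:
v(W) = W + 2*W² (v(W) = (W² + W²) + W = 2*W² + W = W + 2*W²)
A(Z) = 0
A(v(-11)) + 11706 = 0 + 11706 = 11706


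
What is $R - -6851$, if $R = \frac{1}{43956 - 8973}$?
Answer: $\frac{239668534}{34983} \approx 6851.0$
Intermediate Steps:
$R = \frac{1}{34983} \approx 2.8585 \cdot 10^{-5}$
$R - -6851 = \frac{1}{34983} - -6851 = \frac{1}{34983} + 6851 = \frac{239668534}{34983}$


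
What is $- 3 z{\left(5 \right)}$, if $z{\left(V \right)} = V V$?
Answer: $-75$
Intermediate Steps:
$z{\left(V \right)} = V^{2}$
$- 3 z{\left(5 \right)} = - 3 \cdot 5^{2} = \left(-3\right) 25 = -75$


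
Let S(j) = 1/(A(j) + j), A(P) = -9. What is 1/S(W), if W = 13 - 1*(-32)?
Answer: 36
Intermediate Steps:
W = 45 (W = 13 + 32 = 45)
S(j) = 1/(-9 + j)
1/S(W) = 1/(1/(-9 + 45)) = 1/(1/36) = 36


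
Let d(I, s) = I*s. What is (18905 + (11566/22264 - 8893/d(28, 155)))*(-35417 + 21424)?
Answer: -114103057149391/431365 ≈ -2.6452e+8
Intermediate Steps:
(18905 + (11566/22264 - 8893/d(28, 155)))*(-35417 + 21424) = (18905 + (11566/22264 - 8893/(28*155)))*(-35417 + 21424) = (18905 + (11566*(1/22264) - 8893/4340))*(-13993) = (18905 + (5783/11132 - 8893*1/4340))*(-13993) = (18905 + (5783/11132 - 8893/4340))*(-13993) = (18905 - 4618666/3019555)*(-13993) = (57080068609/3019555)*(-13993) = -114103057149391/431365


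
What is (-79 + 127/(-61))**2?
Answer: 24462916/3721 ≈ 6574.3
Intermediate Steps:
(-79 + 127/(-61))**2 = (-79 + 127*(-1/61))**2 = (-79 - 127/61)**2 = (-4946/61)**2 = 24462916/3721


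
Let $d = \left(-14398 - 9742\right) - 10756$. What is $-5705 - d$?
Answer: $29191$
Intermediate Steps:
$d = -34896$ ($d = -24140 - 10756 = -34896$)
$-5705 - d = -5705 - -34896 = -5705 + 34896 = 29191$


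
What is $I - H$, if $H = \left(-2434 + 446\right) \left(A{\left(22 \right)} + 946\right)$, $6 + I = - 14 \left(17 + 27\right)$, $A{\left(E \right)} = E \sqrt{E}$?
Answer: $1880026 + 43736 \sqrt{22} \approx 2.0852 \cdot 10^{6}$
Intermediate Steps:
$A{\left(E \right)} = E^{\frac{3}{2}}$
$I = -622$ ($I = -6 - 14 \left(17 + 27\right) = -6 - 616 = -622$)
$H = -1880648 - 43736 \sqrt{22}$ ($H = \left(-2434 + 446\right) \left(22^{\frac{3}{2}} + 946\right) = - 1988 \left(22 \sqrt{22} + 946\right) = - 1988 \left(946 + 22 \sqrt{22}\right) = -1880648 - 43736 \sqrt{22} \approx -2.0858 \cdot 10^{6}$)
$I - H = -622 - \left(-1880648 - 43736 \sqrt{22}\right) = -622 + \left(1880648 + 43736 \sqrt{22}\right) = 1880026 + 43736 \sqrt{22}$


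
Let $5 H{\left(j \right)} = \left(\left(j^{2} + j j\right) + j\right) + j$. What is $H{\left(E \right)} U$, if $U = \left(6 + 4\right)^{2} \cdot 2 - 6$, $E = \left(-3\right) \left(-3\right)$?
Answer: $6984$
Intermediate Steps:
$E = 9$
$H{\left(j \right)} = \frac{2 j}{5} + \frac{2 j^{2}}{5}$ ($H{\left(j \right)} = \frac{\left(\left(j^{2} + j j\right) + j\right) + j}{5} = \frac{\left(\left(j^{2} + j^{2}\right) + j\right) + j}{5} = \frac{\left(2 j^{2} + j\right) + j}{5} = \frac{\left(j + 2 j^{2}\right) + j}{5} = \frac{2 j + 2 j^{2}}{5} = \frac{2 j}{5} + \frac{2 j^{2}}{5}$)
$U = 194$ ($U = 10^{2} \cdot 2 - 6 = 100 \cdot 2 - 6 = 200 - 6 = 194$)
$H{\left(E \right)} U = \frac{2}{5} \cdot 9 \left(1 + 9\right) 194 = \frac{2}{5} \cdot 9 \cdot 10 \cdot 194 = 36 \cdot 194 = 6984$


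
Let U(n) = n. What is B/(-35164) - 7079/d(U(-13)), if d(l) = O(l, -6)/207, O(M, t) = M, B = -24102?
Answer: 25763993109/228566 ≈ 1.1272e+5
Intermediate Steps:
d(l) = l/207
B/(-35164) - 7079/d(U(-13)) = -24102/(-35164) - 7079/((1/207)*(-13)) = -24102*(-1/35164) - 7079/(-13/207) = 12051/17582 - 7079*(-207/13) = 12051/17582 + 1465353/13 = 25763993109/228566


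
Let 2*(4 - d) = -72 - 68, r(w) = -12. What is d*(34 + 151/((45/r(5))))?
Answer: -6956/15 ≈ -463.73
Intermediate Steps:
d = 74 (d = 4 - (-72 - 68)/2 = 4 - ½*(-140) = 4 + 70 = 74)
d*(34 + 151/((45/r(5)))) = 74*(34 + 151/((45/(-12)))) = 74*(34 + 151/((45*(-1/12)))) = 74*(34 + 151/(-15/4)) = 74*(34 + 151*(-4/15)) = 74*(34 - 604/15) = 74*(-94/15) = -6956/15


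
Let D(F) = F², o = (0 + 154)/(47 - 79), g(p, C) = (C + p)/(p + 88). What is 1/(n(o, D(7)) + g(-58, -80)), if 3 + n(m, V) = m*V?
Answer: -80/19473 ≈ -0.0041083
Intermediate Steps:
g(p, C) = (C + p)/(88 + p)
o = -77/16 (o = 154/(-32) = 154*(-1/32) = -77/16 ≈ -4.8125)
n(m, V) = -3 + V*m (n(m, V) = -3 + m*V = -3 + V*m)
1/(n(o, D(7)) + g(-58, -80)) = 1/((-3 + 7²*(-77/16)) + (-80 - 58)/(88 - 58)) = 1/((-3 + 49*(-77/16)) - 138/30) = 1/((-3 - 3773/16) + (1/30)*(-138)) = 1/(-3821/16 - 23/5) = 1/(-19473/80) = -80/19473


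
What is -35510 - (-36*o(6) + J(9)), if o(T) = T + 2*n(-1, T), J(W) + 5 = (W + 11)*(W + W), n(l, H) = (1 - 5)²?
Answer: -34497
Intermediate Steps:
n(l, H) = 16 (n(l, H) = (-4)² = 16)
J(W) = -5 + 2*W*(11 + W) (J(W) = -5 + (W + 11)*(W + W) = -5 + (11 + W)*(2*W) = -5 + 2*W*(11 + W))
o(T) = 32 + T (o(T) = T + 2*16 = T + 32 = 32 + T)
-35510 - (-36*o(6) + J(9)) = -35510 - (-36*(32 + 6) + (-5 + 2*9² + 22*9)) = -35510 - (-36*38 + (-5 + 2*81 + 198)) = -35510 - (-1368 + (-5 + 162 + 198)) = -35510 - (-1368 + 355) = -35510 - 1*(-1013) = -35510 + 1013 = -34497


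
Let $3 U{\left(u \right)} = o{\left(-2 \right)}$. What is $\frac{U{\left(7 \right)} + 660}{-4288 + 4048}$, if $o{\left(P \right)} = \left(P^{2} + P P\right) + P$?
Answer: $- \frac{331}{120} \approx -2.7583$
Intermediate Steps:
$o{\left(P \right)} = P + 2 P^{2}$ ($o{\left(P \right)} = \left(P^{2} + P^{2}\right) + P = 2 P^{2} + P = P + 2 P^{2}$)
$U{\left(u \right)} = 2$ ($U{\left(u \right)} = \frac{\left(-2\right) \left(1 + 2 \left(-2\right)\right)}{3} = \frac{\left(-2\right) \left(1 - 4\right)}{3} = \frac{\left(-2\right) \left(-3\right)}{3} = \frac{1}{3} \cdot 6 = 2$)
$\frac{U{\left(7 \right)} + 660}{-4288 + 4048} = \frac{2 + 660}{-4288 + 4048} = \frac{662}{-240} = 662 \left(- \frac{1}{240}\right) = - \frac{331}{120}$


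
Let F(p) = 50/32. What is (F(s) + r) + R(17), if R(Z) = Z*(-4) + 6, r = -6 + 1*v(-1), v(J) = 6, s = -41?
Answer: -967/16 ≈ -60.438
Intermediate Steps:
F(p) = 25/16 (F(p) = 50*(1/32) = 25/16)
r = 0 (r = -6 + 1*6 = -6 + 6 = 0)
R(Z) = 6 - 4*Z (R(Z) = -4*Z + 6 = 6 - 4*Z)
(F(s) + r) + R(17) = (25/16 + 0) + (6 - 4*17) = 25/16 + (6 - 68) = 25/16 - 62 = -967/16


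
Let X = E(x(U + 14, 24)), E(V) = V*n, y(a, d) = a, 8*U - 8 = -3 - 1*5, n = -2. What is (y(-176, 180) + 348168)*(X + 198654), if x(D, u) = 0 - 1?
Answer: 69130698752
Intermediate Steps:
U = 0 (U = 1 + (-3 - 1*5)/8 = 1 + (-3 - 5)/8 = 1 + (⅛)*(-8) = 1 - 1 = 0)
x(D, u) = -1
E(V) = -2*V (E(V) = V*(-2) = -2*V)
X = 2 (X = -2*(-1) = 2)
(y(-176, 180) + 348168)*(X + 198654) = (-176 + 348168)*(2 + 198654) = 347992*198656 = 69130698752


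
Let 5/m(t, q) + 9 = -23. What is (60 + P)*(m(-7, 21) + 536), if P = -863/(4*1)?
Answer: -10682581/128 ≈ -83458.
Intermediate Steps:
m(t, q) = -5/32 (m(t, q) = 5/(-9 - 23) = 5/(-32) = 5*(-1/32) = -5/32)
P = -863/4 ≈ -215.75
(60 + P)*(m(-7, 21) + 536) = (60 - 863/4)*(-5/32 + 536) = -623/4*17147/32 = -10682581/128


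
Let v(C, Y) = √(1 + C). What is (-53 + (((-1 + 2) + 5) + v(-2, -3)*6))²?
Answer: 2173 - 564*I ≈ 2173.0 - 564.0*I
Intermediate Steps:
(-53 + (((-1 + 2) + 5) + v(-2, -3)*6))² = (-53 + (((-1 + 2) + 5) + √(1 - 2)*6))² = (-53 + ((1 + 5) + √(-1)*6))² = (-53 + (6 + I*6))² = (-53 + (6 + 6*I))² = (-47 + 6*I)²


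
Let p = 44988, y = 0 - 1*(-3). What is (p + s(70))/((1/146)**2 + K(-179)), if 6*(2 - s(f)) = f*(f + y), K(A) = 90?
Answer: 2822558140/5755323 ≈ 490.43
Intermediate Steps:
y = 3 (y = 0 + 3 = 3)
s(f) = 2 - f*(3 + f)/6 (s(f) = 2 - f*(f + 3)/6 = 2 - f*(3 + f)/6)
(p + s(70))/((1/146)**2 + K(-179)) = (44988 + (2 - 1/2*70 - 1/6*70**2))/((1/146)**2 + 90) = (44988 + (2 - 35 - 1/6*4900))/((1/146)**2 + 90) = (44988 + (2 - 35 - 2450/3))/(1/21316 + 90) = (44988 - 2549/3)/(1918441/21316) = (132415/3)*(21316/1918441) = 2822558140/5755323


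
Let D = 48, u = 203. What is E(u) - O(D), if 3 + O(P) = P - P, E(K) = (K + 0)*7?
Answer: 1424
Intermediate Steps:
E(K) = 7*K (E(K) = K*7 = 7*K)
O(P) = -3 (O(P) = -3 + (P - P) = -3 + 0 = -3)
E(u) - O(D) = 7*203 - 1*(-3) = 1421 + 3 = 1424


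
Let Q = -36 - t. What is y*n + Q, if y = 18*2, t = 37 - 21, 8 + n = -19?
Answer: -1024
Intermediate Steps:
n = -27 (n = -8 - 19 = -27)
t = 16
Q = -52 (Q = -36 - 1*16 = -36 - 16 = -52)
y = 36
y*n + Q = 36*(-27) - 52 = -972 - 52 = -1024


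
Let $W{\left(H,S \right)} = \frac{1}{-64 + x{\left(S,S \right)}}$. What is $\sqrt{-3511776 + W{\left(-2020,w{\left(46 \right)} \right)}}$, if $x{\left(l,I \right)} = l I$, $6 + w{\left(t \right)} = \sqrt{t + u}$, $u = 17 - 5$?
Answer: $\frac{\sqrt{632119674 - 252847872 \sqrt{58}}}{6 \sqrt{-5 + 2 \sqrt{58}}} \approx 1874.0 i$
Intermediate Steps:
$u = 12$
$w{\left(t \right)} = -6 + \sqrt{12 + t}$ ($w{\left(t \right)} = -6 + \sqrt{t + 12} = -6 + \sqrt{12 + t}$)
$x{\left(l,I \right)} = I l$
$W{\left(H,S \right)} = \frac{1}{-64 + S^{2}}$ ($W{\left(H,S \right)} = \frac{1}{-64 + S S} = \frac{1}{-64 + S^{2}}$)
$\sqrt{-3511776 + W{\left(-2020,w{\left(46 \right)} \right)}} = \sqrt{-3511776 + \frac{1}{-64 + \left(-6 + \sqrt{12 + 46}\right)^{2}}} = \sqrt{-3511776 + \frac{1}{-64 + \left(-6 + \sqrt{58}\right)^{2}}}$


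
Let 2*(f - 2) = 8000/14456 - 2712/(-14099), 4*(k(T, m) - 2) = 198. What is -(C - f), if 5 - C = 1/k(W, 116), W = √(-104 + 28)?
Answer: -6842927575/2624119979 ≈ -2.6077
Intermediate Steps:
W = 2*I*√19 (W = √(-76) = 2*I*√19 ≈ 8.7178*I)
k(T, m) = 103/2 (k(T, m) = 2 + (¼)*198 = 2 + 99/2 = 103/2)
C = 513/103 (C = 5 - 1/103/2 = 5 - 1*2/103 = 5 - 2/103 = 513/103 ≈ 4.9806)
f = 60453578/25476893 (f = 2 + (8000/14456 - 2712/(-14099))/2 = 2 + (8000*(1/14456) - 2712*(-1/14099))/2 = 2 + (1000/1807 + 2712/14099)/2 = 2 + (½)*(18999584/25476893) = 2 + 9499792/25476893 = 60453578/25476893 ≈ 2.3729)
-(C - f) = -(513/103 - 1*60453578/25476893) = -(513/103 - 60453578/25476893) = -1*6842927575/2624119979 = -6842927575/2624119979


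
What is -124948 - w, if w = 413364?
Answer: -538312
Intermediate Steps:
-124948 - w = -124948 - 1*413364 = -124948 - 413364 = -538312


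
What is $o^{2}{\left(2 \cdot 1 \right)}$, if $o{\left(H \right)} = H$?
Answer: $4$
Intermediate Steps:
$o^{2}{\left(2 \cdot 1 \right)} = \left(2 \cdot 1\right)^{2} = 2^{2} = 4$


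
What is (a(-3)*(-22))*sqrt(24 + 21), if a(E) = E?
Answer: 198*sqrt(5) ≈ 442.74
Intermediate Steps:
(a(-3)*(-22))*sqrt(24 + 21) = (-3*(-22))*sqrt(24 + 21) = 66*sqrt(45) = 66*(3*sqrt(5)) = 198*sqrt(5)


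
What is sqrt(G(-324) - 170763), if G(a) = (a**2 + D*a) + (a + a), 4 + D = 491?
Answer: I*sqrt(224223) ≈ 473.52*I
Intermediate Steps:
D = 487 (D = -4 + 491 = 487)
G(a) = a**2 + 489*a (G(a) = (a**2 + 487*a) + (a + a) = (a**2 + 487*a) + 2*a = a**2 + 489*a)
sqrt(G(-324) - 170763) = sqrt(-324*(489 - 324) - 170763) = sqrt(-324*165 - 170763) = sqrt(-53460 - 170763) = sqrt(-224223) = I*sqrt(224223)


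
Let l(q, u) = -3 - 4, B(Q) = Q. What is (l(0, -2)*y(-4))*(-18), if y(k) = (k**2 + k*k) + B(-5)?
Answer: 3402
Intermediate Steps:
l(q, u) = -7
y(k) = -5 + 2*k**2 (y(k) = (k**2 + k*k) - 5 = (k**2 + k**2) - 5 = 2*k**2 - 5 = -5 + 2*k**2)
(l(0, -2)*y(-4))*(-18) = -7*(-5 + 2*(-4)**2)*(-18) = -7*(-5 + 2*16)*(-18) = -7*(-5 + 32)*(-18) = -7*27*(-18) = -189*(-18) = 3402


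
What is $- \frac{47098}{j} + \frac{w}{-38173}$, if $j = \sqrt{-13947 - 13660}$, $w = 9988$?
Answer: $- \frac{9988}{38173} + \frac{47098 i \sqrt{27607}}{27607} \approx -0.26165 + 283.46 i$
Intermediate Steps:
$j = i \sqrt{27607}$ ($j = \sqrt{-27607} = i \sqrt{27607} \approx 166.15 i$)
$- \frac{47098}{j} + \frac{w}{-38173} = - \frac{47098}{i \sqrt{27607}} + \frac{9988}{-38173} = - 47098 \left(- \frac{i \sqrt{27607}}{27607}\right) + 9988 \left(- \frac{1}{38173}\right) = \frac{47098 i \sqrt{27607}}{27607} - \frac{9988}{38173} = - \frac{9988}{38173} + \frac{47098 i \sqrt{27607}}{27607}$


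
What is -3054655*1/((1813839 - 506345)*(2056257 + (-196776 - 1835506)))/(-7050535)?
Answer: 610931/44202861943545550 ≈ 1.3821e-11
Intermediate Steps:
-3054655*1/((1813839 - 506345)*(2056257 + (-196776 - 1835506)))/(-7050535) = -3054655*1/(1307494*(2056257 - 2032282))*(-1/7050535) = -3054655/(23975*1307494)*(-1/7050535) = -3054655/31347168650*(-1/7050535) = -3054655*1/31347168650*(-1/7050535) = -610931/6269433730*(-1/7050535) = 610931/44202861943545550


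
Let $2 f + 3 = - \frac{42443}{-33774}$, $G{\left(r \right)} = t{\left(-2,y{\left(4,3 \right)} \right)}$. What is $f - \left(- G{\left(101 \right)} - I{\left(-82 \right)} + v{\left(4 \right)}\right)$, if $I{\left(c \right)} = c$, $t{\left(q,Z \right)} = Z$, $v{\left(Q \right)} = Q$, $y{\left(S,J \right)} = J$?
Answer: $- \frac{5665363}{67548} \approx -83.872$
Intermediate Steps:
$G{\left(r \right)} = 3$
$f = - \frac{58879}{67548}$ ($f = - \frac{3}{2} + \frac{\left(-42443\right) \frac{1}{-33774}}{2} = - \frac{3}{2} + \frac{\left(-42443\right) \left(- \frac{1}{33774}\right)}{2} = - \frac{3}{2} + \frac{1}{2} \cdot \frac{42443}{33774} = - \frac{3}{2} + \frac{42443}{67548} = - \frac{58879}{67548} \approx -0.87166$)
$f - \left(- G{\left(101 \right)} - I{\left(-82 \right)} + v{\left(4 \right)}\right) = - \frac{58879}{67548} + \left(3 - \left(4 - -82\right)\right) = - \frac{58879}{67548} + \left(3 - \left(4 + 82\right)\right) = - \frac{58879}{67548} + \left(3 - 86\right) = - \frac{58879}{67548} - 83 = - \frac{5665363}{67548}$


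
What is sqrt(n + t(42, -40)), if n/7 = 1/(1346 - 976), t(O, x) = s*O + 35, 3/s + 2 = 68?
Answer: sqrt(611708790)/4070 ≈ 6.0768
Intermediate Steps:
s = 1/22 (s = 3/(-2 + 68) = 3/66 = 3*(1/66) = 1/22 ≈ 0.045455)
t(O, x) = 35 + O/22 (t(O, x) = O/22 + 35 = 35 + O/22)
n = 7/370 (n = 7/(1346 - 976) = 7/370 ≈ 0.018919)
sqrt(n + t(42, -40)) = sqrt(7/370 + (35 + (1/22)*42)) = sqrt(7/370 + (35 + 21/11)) = sqrt(7/370 + 406/11) = sqrt(150297/4070) = sqrt(611708790)/4070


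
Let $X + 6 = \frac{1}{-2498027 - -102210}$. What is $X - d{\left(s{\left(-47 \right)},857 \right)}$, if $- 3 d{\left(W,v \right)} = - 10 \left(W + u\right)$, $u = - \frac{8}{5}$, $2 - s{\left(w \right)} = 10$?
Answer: $\frac{62291241}{2395817} \approx 26.0$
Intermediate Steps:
$s{\left(w \right)} = -8$ ($s{\left(w \right)} = 2 - 10 = -8$)
$u = - \frac{8}{5}$ ($u = \left(-8\right) \frac{1}{5} = - \frac{8}{5} \approx -1.6$)
$X = - \frac{14374903}{2395817}$ ($X = -6 + \frac{1}{-2498027 - -102210} = -6 + \frac{1}{-2498027 + 102210} = -6 + \frac{1}{-2395817} = -6 - \frac{1}{2395817} = - \frac{14374903}{2395817} \approx -6.0$)
$d{\left(W,v \right)} = - \frac{16}{3} + \frac{10 W}{3}$ ($d{\left(W,v \right)} = - \frac{\left(-10\right) \left(W - \frac{8}{5}\right)}{3} = - \frac{\left(-10\right) \left(- \frac{8}{5} + W\right)}{3} = - \frac{16 - 10 W}{3} = - \frac{16}{3} + \frac{10 W}{3}$)
$X - d{\left(s{\left(-47 \right)},857 \right)} = - \frac{14374903}{2395817} - \left(- \frac{16}{3} + \frac{10}{3} \left(-8\right)\right) = - \frac{14374903}{2395817} - \left(- \frac{16}{3} - \frac{80}{3}\right) = - \frac{14374903}{2395817} - -32 = - \frac{14374903}{2395817} + 32 = \frac{62291241}{2395817}$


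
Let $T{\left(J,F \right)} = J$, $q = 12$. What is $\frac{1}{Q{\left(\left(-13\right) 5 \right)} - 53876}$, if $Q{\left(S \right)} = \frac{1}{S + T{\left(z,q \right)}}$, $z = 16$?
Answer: $- \frac{49}{2639925} \approx -1.8561 \cdot 10^{-5}$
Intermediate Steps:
$Q{\left(S \right)} = \frac{1}{16 + S}$ ($Q{\left(S \right)} = \frac{1}{S + 16} = \frac{1}{16 + S}$)
$\frac{1}{Q{\left(\left(-13\right) 5 \right)} - 53876} = \frac{1}{\frac{1}{16 - 65} - 53876} = \frac{1}{\frac{1}{-49} - 53876} = \frac{1}{- \frac{1}{49} - 53876} = \frac{1}{- \frac{2639925}{49}} = - \frac{49}{2639925}$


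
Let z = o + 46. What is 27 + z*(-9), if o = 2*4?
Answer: -459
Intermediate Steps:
o = 8
z = 54 (z = 8 + 46 = 54)
27 + z*(-9) = 27 + 54*(-9) = 27 - 486 = -459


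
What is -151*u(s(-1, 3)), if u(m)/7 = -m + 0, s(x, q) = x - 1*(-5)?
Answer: 4228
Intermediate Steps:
s(x, q) = 5 + x (s(x, q) = x + 5 = 5 + x)
u(m) = -7*m (u(m) = 7*(-m + 0) = 7*(-m) = -7*m)
-151*u(s(-1, 3)) = -(-1057)*(5 - 1) = -(-1057)*4 = -151*(-28) = 4228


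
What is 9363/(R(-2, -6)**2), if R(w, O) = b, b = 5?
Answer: 9363/25 ≈ 374.52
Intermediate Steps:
R(w, O) = 5
9363/(R(-2, -6)**2) = 9363/(5**2) = 9363/25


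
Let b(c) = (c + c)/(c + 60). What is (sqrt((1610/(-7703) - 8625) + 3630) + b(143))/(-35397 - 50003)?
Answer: -143/8668100 - I*sqrt(296396765785)/657836200 ≈ -1.6497e-5 - 0.0008276*I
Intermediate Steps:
b(c) = 2*c/(60 + c) (b(c) = (2*c)/(60 + c) = 2*c/(60 + c))
(sqrt((1610/(-7703) - 8625) + 3630) + b(143))/(-35397 - 50003) = (sqrt((1610/(-7703) - 8625) + 3630) + 2*143/(60 + 143))/(-35397 - 50003) = (sqrt((1610*(-1/7703) - 8625) + 3630) + 2*143/203)/(-85400) = (sqrt((-1610/7703 - 8625) + 3630) + 2*143*(1/203))*(-1/85400) = (sqrt(-66439985/7703 + 3630) + 286/203)*(-1/85400) = (sqrt(-38478095/7703) + 286/203)*(-1/85400) = (I*sqrt(296396765785)/7703 + 286/203)*(-1/85400) = (286/203 + I*sqrt(296396765785)/7703)*(-1/85400) = -143/8668100 - I*sqrt(296396765785)/657836200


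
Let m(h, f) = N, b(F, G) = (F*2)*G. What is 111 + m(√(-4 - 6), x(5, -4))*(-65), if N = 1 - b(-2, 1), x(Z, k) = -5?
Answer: -214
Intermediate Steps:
b(F, G) = 2*F*G (b(F, G) = (2*F)*G = 2*F*G)
N = 5 (N = 1 - 2*(-2) = 1 - 1*(-4) = 1 + 4 = 5)
m(h, f) = 5
111 + m(√(-4 - 6), x(5, -4))*(-65) = 111 + 5*(-65) = 111 - 325 = -214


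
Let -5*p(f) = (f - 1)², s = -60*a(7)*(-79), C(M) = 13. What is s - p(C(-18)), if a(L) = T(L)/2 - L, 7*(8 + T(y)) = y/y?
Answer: -1812042/35 ≈ -51773.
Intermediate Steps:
T(y) = -55/7 (T(y) = -8 + (y/y)/7 = -8 + (⅐)*1 = -8 + ⅐ = -55/7)
a(L) = -55/14 - L (a(L) = -55/7/2 - L = -55/7*½ - L = -55/14 - L)
s = -362610/7 (s = -60*(-55/14 - 1*7)*(-79) = -60*(-55/14 - 7)*(-79) = -60*(-153/14)*(-79) = (4590/7)*(-79) = -362610/7 ≈ -51801.)
p(f) = -(-1 + f)²/5 (p(f) = -(f - 1)²/5 = -(-1 + f)²/5)
s - p(C(-18)) = -362610/7 - (-1)*(-1 + 13)²/5 = -362610/7 - (-1)*12²/5 = -362610/7 - (-1)*144/5 = -362610/7 - 1*(-144/5) = -362610/7 + 144/5 = -1812042/35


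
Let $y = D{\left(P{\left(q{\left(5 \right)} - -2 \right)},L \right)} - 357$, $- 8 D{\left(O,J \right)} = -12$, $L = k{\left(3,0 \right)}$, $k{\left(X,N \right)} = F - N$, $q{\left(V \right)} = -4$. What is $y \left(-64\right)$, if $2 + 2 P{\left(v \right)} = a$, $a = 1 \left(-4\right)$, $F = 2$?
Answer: $22752$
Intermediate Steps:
$k{\left(X,N \right)} = 2 - N$
$L = 2$ ($L = 2 - 0 = 2 + 0 = 2$)
$a = -4$
$P{\left(v \right)} = -3$ ($P{\left(v \right)} = -1 + \frac{1}{2} \left(-4\right) = -1 - 2 = -3$)
$D{\left(O,J \right)} = \frac{3}{2}$ ($D{\left(O,J \right)} = \left(- \frac{1}{8}\right) \left(-12\right) = \frac{3}{2}$)
$y = - \frac{711}{2}$ ($y = \frac{3}{2} - 357 = - \frac{711}{2} \approx -355.5$)
$y \left(-64\right) = \left(- \frac{711}{2}\right) \left(-64\right) = 22752$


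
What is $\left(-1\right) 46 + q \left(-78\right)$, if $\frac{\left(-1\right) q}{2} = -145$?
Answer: $-22666$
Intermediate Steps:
$q = 290$ ($q = \left(-2\right) \left(-145\right) = 290$)
$\left(-1\right) 46 + q \left(-78\right) = \left(-1\right) 46 + 290 \left(-78\right) = -46 - 22620 = -22666$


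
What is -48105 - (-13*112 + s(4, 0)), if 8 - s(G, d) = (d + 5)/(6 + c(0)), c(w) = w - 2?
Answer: -186623/4 ≈ -46656.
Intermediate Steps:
c(w) = -2 + w
s(G, d) = 27/4 - d/4 (s(G, d) = 8 - (d + 5)/(6 + (-2 + 0)) = 8 - (5 + d)/(6 - 2) = 8 - (5 + d)/4 = 8 - (5/4 + d/4) = 8 + (-5/4 - d/4) = 27/4 - d/4)
-48105 - (-13*112 + s(4, 0)) = -48105 - (-13*112 + (27/4 - 1/4*0)) = -48105 - (-1456 + (27/4 + 0)) = -48105 - (-1456 + 27/4) = -48105 - 1*(-5797/4) = -48105 + 5797/4 = -186623/4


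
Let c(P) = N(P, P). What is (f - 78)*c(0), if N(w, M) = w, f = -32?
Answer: 0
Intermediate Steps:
c(P) = P
(f - 78)*c(0) = (-32 - 78)*0 = -110*0 = 0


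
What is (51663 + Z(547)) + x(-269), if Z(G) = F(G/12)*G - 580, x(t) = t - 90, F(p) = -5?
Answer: 47989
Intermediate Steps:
x(t) = -90 + t
Z(G) = -580 - 5*G (Z(G) = -5*G - 580 = -580 - 5*G)
(51663 + Z(547)) + x(-269) = (51663 + (-580 - 5*547)) + (-90 - 269) = (51663 + (-580 - 2735)) - 359 = (51663 - 3315) - 359 = 48348 - 359 = 47989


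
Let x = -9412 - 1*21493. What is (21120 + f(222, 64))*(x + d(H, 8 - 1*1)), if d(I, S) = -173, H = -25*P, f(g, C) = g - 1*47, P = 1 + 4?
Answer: -661806010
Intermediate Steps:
P = 5
f(g, C) = -47 + g (f(g, C) = g - 47 = -47 + g)
H = -125 (H = -25*5 = -125)
x = -30905 (x = -9412 - 21493 = -30905)
(21120 + f(222, 64))*(x + d(H, 8 - 1*1)) = (21120 + (-47 + 222))*(-30905 - 173) = (21120 + 175)*(-31078) = 21295*(-31078) = -661806010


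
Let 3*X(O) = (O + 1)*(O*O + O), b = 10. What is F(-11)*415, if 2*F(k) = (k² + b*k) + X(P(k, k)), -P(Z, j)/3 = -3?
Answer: 129065/2 ≈ 64533.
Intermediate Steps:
P(Z, j) = 9 (P(Z, j) = -3*(-3) = 9)
X(O) = (1 + O)*(O + O²)/3 (X(O) = ((O + 1)*(O*O + O))/3 = ((1 + O)*(O² + O))/3 = ((1 + O)*(O + O²))/3 = (1 + O)*(O + O²)/3)
F(k) = 150 + k²/2 + 5*k (F(k) = ((k² + 10*k) + (⅓)*9*(1 + 9² + 2*9))/2 = ((k² + 10*k) + (⅓)*9*(1 + 81 + 18))/2 = ((k² + 10*k) + (⅓)*9*100)/2 = ((k² + 10*k) + 300)/2 = (300 + k² + 10*k)/2 = 150 + k²/2 + 5*k)
F(-11)*415 = (150 + (½)*(-11)² + 5*(-11))*415 = (150 + (½)*121 - 55)*415 = (150 + 121/2 - 55)*415 = (311/2)*415 = 129065/2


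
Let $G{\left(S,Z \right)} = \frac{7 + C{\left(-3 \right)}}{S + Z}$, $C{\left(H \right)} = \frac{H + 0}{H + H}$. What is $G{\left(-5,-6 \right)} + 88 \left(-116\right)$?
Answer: $- \frac{224591}{22} \approx -10209.0$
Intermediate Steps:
$C{\left(H \right)} = \frac{1}{2}$ ($C{\left(H \right)} = \frac{H}{2 H} = H \frac{1}{2 H} = \frac{1}{2}$)
$G{\left(S,Z \right)} = \frac{15}{2 \left(S + Z\right)}$ ($G{\left(S,Z \right)} = \frac{7 + \frac{1}{2}}{S + Z} = \frac{15}{2 \left(S + Z\right)}$)
$G{\left(-5,-6 \right)} + 88 \left(-116\right) = \frac{15}{2 \left(-5 - 6\right)} + 88 \left(-116\right) = \frac{15}{2 \left(-11\right)} - 10208 = \frac{15}{2} \left(- \frac{1}{11}\right) - 10208 = - \frac{15}{22} - 10208 = - \frac{224591}{22}$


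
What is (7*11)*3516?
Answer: 270732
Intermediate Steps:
(7*11)*3516 = 77*3516 = 270732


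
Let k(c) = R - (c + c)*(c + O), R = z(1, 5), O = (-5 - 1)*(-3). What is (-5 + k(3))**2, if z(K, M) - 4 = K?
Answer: 15876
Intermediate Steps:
O = 18 (O = -6*(-3) = 18)
z(K, M) = 4 + K
R = 5 (R = 4 + 1 = 5)
k(c) = 5 - 2*c*(18 + c) (k(c) = 5 - (c + c)*(c + 18) = 5 - 2*c*(18 + c))
(-5 + k(3))**2 = (-5 + (5 - 36*3 - 2*3**2))**2 = (-5 + (5 - 108 - 2*9))**2 = (-5 + (5 - 108 - 18))**2 = (-5 - 121)**2 = (-126)**2 = 15876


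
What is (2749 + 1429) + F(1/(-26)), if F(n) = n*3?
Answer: 108625/26 ≈ 4177.9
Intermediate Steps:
F(n) = 3*n
(2749 + 1429) + F(1/(-26)) = (2749 + 1429) + 3/(-26) = 4178 + 3*(-1/26) = 4178 - 3/26 = 108625/26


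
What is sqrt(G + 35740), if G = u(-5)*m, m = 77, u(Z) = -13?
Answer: sqrt(34739) ≈ 186.38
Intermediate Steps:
G = -1001 (G = -13*77 = -1001)
sqrt(G + 35740) = sqrt(-1001 + 35740) = sqrt(34739)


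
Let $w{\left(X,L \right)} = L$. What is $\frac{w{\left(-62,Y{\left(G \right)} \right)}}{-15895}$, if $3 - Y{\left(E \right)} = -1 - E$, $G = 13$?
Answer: $- \frac{1}{935} \approx -0.0010695$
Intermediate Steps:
$Y{\left(E \right)} = 4 + E$ ($Y{\left(E \right)} = 3 - \left(-1 - E\right) = 3 + \left(1 + E\right) = 4 + E$)
$\frac{w{\left(-62,Y{\left(G \right)} \right)}}{-15895} = \frac{4 + 13}{-15895} = 17 \left(- \frac{1}{15895}\right) = - \frac{1}{935}$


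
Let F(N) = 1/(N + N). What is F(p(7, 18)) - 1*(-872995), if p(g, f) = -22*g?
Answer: 268882459/308 ≈ 8.7300e+5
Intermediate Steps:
F(N) = 1/(2*N)
F(p(7, 18)) - 1*(-872995) = 1/(2*((-22*7))) - 1*(-872995) = (½)/(-154) + 872995 = (½)*(-1/154) + 872995 = -1/308 + 872995 = 268882459/308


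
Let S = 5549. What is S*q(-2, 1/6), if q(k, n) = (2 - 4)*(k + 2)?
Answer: 0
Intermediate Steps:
q(k, n) = -4 - 2*k (q(k, n) = -2*(2 + k) = -4 - 2*k)
S*q(-2, 1/6) = 5549*(-4 - 2*(-2)) = 5549*(-4 + 4) = 5549*0 = 0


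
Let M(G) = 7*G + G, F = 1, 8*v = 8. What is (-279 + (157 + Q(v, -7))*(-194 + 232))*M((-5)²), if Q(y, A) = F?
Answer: 1145000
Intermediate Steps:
v = 1 (v = (⅛)*8 = 1)
M(G) = 8*G
Q(y, A) = 1
(-279 + (157 + Q(v, -7))*(-194 + 232))*M((-5)²) = (-279 + (157 + 1)*(-194 + 232))*(8*(-5)²) = (-279 + 158*38)*(8*25) = (-279 + 6004)*200 = 5725*200 = 1145000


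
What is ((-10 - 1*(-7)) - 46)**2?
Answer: 2401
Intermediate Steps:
((-10 - 1*(-7)) - 46)**2 = ((-10 + 7) - 46)**2 = (-3 - 46)**2 = (-49)**2 = 2401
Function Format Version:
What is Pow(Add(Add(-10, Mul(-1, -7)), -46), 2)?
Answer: 2401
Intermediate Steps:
Pow(Add(Add(-10, Mul(-1, -7)), -46), 2) = Pow(Add(Add(-10, 7), -46), 2) = Pow(Add(-3, -46), 2) = Pow(-49, 2) = 2401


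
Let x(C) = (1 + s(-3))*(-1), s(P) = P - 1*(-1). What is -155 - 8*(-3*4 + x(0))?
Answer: -67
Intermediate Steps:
s(P) = 1 + P (s(P) = P + 1 = 1 + P)
x(C) = 1 (x(C) = (1 + (1 - 3))*(-1) = (1 - 2)*(-1) = -1*(-1) = 1)
-155 - 8*(-3*4 + x(0)) = -155 - 8*(-3*4 + 1) = -155 - 8*(-12 + 1) = -155 - 8*(-11) = -155 + 88 = -67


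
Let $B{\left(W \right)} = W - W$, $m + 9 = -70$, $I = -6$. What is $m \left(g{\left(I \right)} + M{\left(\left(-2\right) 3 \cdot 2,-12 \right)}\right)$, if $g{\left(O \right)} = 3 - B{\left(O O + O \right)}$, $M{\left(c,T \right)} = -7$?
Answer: $316$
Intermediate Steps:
$m = -79$ ($m = -9 - 70 = -79$)
$B{\left(W \right)} = 0$
$g{\left(O \right)} = 3$ ($g{\left(O \right)} = 3 - 0 = 3 + 0 = 3$)
$m \left(g{\left(I \right)} + M{\left(\left(-2\right) 3 \cdot 2,-12 \right)}\right) = - 79 \left(3 - 7\right) = \left(-79\right) \left(-4\right) = 316$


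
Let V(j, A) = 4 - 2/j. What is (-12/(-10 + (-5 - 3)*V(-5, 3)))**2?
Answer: 900/12769 ≈ 0.070483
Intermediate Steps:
V(j, A) = 4 - 2/j
(-12/(-10 + (-5 - 3)*V(-5, 3)))**2 = (-12/(-10 + (-5 - 3)*(4 - 2/(-5))))**2 = (-12/(-10 - 8*(4 - 2*(-1/5))))**2 = (-12/(-10 - 8*(4 + 2/5)))**2 = (-12/(-10 - 8*22/5))**2 = (-12/(-10 - 176/5))**2 = (-12/(-226/5))**2 = (-12*(-5/226))**2 = (30/113)**2 = 900/12769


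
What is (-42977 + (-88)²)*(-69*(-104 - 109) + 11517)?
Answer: -923597862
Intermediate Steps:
(-42977 + (-88)²)*(-69*(-104 - 109) + 11517) = (-42977 + 7744)*(-69*(-213) + 11517) = -35233*(14697 + 11517) = -35233*26214 = -923597862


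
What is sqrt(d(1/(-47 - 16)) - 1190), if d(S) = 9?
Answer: I*sqrt(1181) ≈ 34.366*I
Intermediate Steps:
sqrt(d(1/(-47 - 16)) - 1190) = sqrt(9 - 1190) = sqrt(-1181) = I*sqrt(1181)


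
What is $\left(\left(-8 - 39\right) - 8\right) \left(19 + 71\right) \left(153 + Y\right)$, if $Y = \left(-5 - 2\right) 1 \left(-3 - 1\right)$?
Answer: $-895950$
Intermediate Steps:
$Y = 28$ ($Y = \left(-7\right) 1 \left(-4\right) = \left(-7\right) \left(-4\right) = 28$)
$\left(\left(-8 - 39\right) - 8\right) \left(19 + 71\right) \left(153 + Y\right) = \left(\left(-8 - 39\right) - 8\right) \left(19 + 71\right) \left(153 + 28\right) = \left(-47 - 8\right) 90 \cdot 181 = \left(-55\right) 90 \cdot 181 = \left(-4950\right) 181 = -895950$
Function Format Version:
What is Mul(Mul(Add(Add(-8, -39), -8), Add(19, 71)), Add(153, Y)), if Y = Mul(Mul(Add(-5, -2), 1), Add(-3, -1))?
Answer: -895950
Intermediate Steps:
Y = 28 (Y = Mul(Mul(-7, 1), -4) = Mul(-7, -4) = 28)
Mul(Mul(Add(Add(-8, -39), -8), Add(19, 71)), Add(153, Y)) = Mul(Mul(Add(Add(-8, -39), -8), Add(19, 71)), Add(153, 28)) = Mul(Mul(Add(-47, -8), 90), 181) = Mul(Mul(-55, 90), 181) = Mul(-4950, 181) = -895950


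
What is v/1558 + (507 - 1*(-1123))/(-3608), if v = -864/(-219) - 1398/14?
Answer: -8991077/17515036 ≈ -0.51333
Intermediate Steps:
v = -49011/511 (v = -864*(-1/219) - 1398*1/14 = 288/73 - 699/7 = -49011/511 ≈ -95.912)
v/1558 + (507 - 1*(-1123))/(-3608) = -49011/511/1558 + (507 - 1*(-1123))/(-3608) = -49011/511*1/1558 + (507 + 1123)*(-1/3608) = -49011/796138 + 1630*(-1/3608) = -49011/796138 - 815/1804 = -8991077/17515036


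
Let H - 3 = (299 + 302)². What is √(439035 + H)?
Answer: √800239 ≈ 894.56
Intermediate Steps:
H = 361204 (H = 3 + (299 + 302)² = 3 + 601² = 3 + 361201 = 361204)
√(439035 + H) = √(439035 + 361204) = √800239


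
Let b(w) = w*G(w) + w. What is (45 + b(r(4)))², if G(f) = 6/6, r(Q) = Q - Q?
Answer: 2025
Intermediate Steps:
r(Q) = 0
G(f) = 1 (G(f) = 6*(⅙) = 1)
b(w) = 2*w (b(w) = w*1 + w = w + w = 2*w)
(45 + b(r(4)))² = (45 + 2*0)² = (45 + 0)² = 45² = 2025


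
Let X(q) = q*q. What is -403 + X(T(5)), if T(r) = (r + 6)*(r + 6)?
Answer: 14238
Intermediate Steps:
T(r) = (6 + r)² (T(r) = (6 + r)*(6 + r) = (6 + r)²)
X(q) = q²
-403 + X(T(5)) = -403 + ((6 + 5)²)² = -403 + (11²)² = -403 + 121² = -403 + 14641 = 14238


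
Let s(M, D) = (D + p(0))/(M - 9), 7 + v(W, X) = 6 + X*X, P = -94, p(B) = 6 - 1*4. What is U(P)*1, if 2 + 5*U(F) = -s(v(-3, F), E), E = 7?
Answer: -5887/14710 ≈ -0.40020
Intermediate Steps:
p(B) = 2 (p(B) = 6 - 4 = 2)
v(W, X) = -1 + X**2 (v(W, X) = -7 + (6 + X*X) = -7 + (6 + X**2) = -1 + X**2)
s(M, D) = (2 + D)/(-9 + M) (s(M, D) = (D + 2)/(M - 9) = (2 + D)/(-9 + M))
U(F) = -2/5 - 9/(5*(-10 + F**2)) (U(F) = -2/5 + (-(2 + 7)/(-9 + (-1 + F**2)))/5 = -2/5 + (-9/(-10 + F**2))/5 = -2/5 - 9/(5*(-10 + F**2)))
U(P)*1 = ((11 - 2*(-94)**2)/(5*(-10 + (-94)**2)))*1 = ((11 - 2*8836)/(5*(-10 + 8836)))*1 = ((1/5)*(11 - 17672)/8826)*1 = ((1/5)*(1/8826)*(-17661))*1 = -5887/14710*1 = -5887/14710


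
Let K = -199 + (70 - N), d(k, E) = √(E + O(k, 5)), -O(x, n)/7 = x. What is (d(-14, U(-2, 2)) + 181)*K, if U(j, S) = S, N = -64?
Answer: -12415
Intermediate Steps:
O(x, n) = -7*x
d(k, E) = √(E - 7*k)
K = -65 (K = -199 + (70 - 1*(-64)) = -199 + (70 + 64) = -199 + 134 = -65)
(d(-14, U(-2, 2)) + 181)*K = (√(2 - 7*(-14)) + 181)*(-65) = (√(2 + 98) + 181)*(-65) = (√100 + 181)*(-65) = (10 + 181)*(-65) = 191*(-65) = -12415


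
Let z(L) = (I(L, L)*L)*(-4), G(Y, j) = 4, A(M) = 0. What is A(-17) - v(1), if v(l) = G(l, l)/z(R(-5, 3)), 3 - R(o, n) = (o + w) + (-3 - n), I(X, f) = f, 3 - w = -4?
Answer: 1/49 ≈ 0.020408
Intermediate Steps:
w = 7 (w = 3 - 1*(-4) = 3 + 4 = 7)
R(o, n) = -1 + n - o (R(o, n) = 3 - ((o + 7) + (-3 - n)) = 3 - ((7 + o) + (-3 - n)) = 3 - (4 + o - n) = 3 + (-4 + n - o) = -1 + n - o)
z(L) = -4*L² (z(L) = (L*L)*(-4) = L²*(-4) = -4*L²)
v(l) = -1/49 (v(l) = 4/((-4*(-1 + 3 - 1*(-5))²)) = 4/((-4*(-1 + 3 + 5)²)) = 4/((-4*7²)) = 4/((-4*49)) = 4/(-196) = 4*(-1/196) = -1/49)
A(-17) - v(1) = 0 - 1*(-1/49) = 0 + 1/49 = 1/49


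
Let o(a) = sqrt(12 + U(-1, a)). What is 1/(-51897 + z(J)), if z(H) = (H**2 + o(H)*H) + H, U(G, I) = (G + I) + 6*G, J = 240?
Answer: 283/1009869 - 80*sqrt(5)/1009869 ≈ 0.00010310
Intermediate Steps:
U(G, I) = I + 7*G
o(a) = sqrt(5 + a) (o(a) = sqrt(12 + (a + 7*(-1))) = sqrt(12 + (a - 7)) = sqrt(12 + (-7 + a)) = sqrt(5 + a))
z(H) = H + H**2 + H*sqrt(5 + H) (z(H) = (H**2 + sqrt(5 + H)*H) + H = (H**2 + H*sqrt(5 + H)) + H = H + H**2 + H*sqrt(5 + H))
1/(-51897 + z(J)) = 1/(-51897 + 240*(1 + 240 + sqrt(5 + 240))) = 1/(-51897 + 240*(1 + 240 + sqrt(245))) = 1/(-51897 + 240*(1 + 240 + 7*sqrt(5))) = 1/(-51897 + 240*(241 + 7*sqrt(5))) = 1/(-51897 + (57840 + 1680*sqrt(5))) = 1/(5943 + 1680*sqrt(5))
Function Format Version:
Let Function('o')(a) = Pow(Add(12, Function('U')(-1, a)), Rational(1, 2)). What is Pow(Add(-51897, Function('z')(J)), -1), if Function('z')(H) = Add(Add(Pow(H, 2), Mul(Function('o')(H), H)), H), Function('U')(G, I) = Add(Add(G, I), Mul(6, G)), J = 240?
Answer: Add(Rational(283, 1009869), Mul(Rational(-80, 1009869), Pow(5, Rational(1, 2)))) ≈ 0.00010310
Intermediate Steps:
Function('U')(G, I) = Add(I, Mul(7, G))
Function('o')(a) = Pow(Add(5, a), Rational(1, 2)) (Function('o')(a) = Pow(Add(12, Add(a, Mul(7, -1))), Rational(1, 2)) = Pow(Add(12, Add(a, -7)), Rational(1, 2)) = Pow(Add(12, Add(-7, a)), Rational(1, 2)) = Pow(Add(5, a), Rational(1, 2)))
Function('z')(H) = Add(H, Pow(H, 2), Mul(H, Pow(Add(5, H), Rational(1, 2)))) (Function('z')(H) = Add(Add(Pow(H, 2), Mul(Pow(Add(5, H), Rational(1, 2)), H)), H) = Add(Add(Pow(H, 2), Mul(H, Pow(Add(5, H), Rational(1, 2)))), H) = Add(H, Pow(H, 2), Mul(H, Pow(Add(5, H), Rational(1, 2)))))
Pow(Add(-51897, Function('z')(J)), -1) = Pow(Add(-51897, Mul(240, Add(1, 240, Pow(Add(5, 240), Rational(1, 2))))), -1) = Pow(Add(-51897, Mul(240, Add(1, 240, Pow(245, Rational(1, 2))))), -1) = Pow(Add(-51897, Mul(240, Add(1, 240, Mul(7, Pow(5, Rational(1, 2)))))), -1) = Pow(Add(-51897, Mul(240, Add(241, Mul(7, Pow(5, Rational(1, 2)))))), -1) = Pow(Add(-51897, Add(57840, Mul(1680, Pow(5, Rational(1, 2))))), -1) = Pow(Add(5943, Mul(1680, Pow(5, Rational(1, 2)))), -1)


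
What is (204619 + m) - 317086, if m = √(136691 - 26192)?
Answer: -112467 + √110499 ≈ -1.1213e+5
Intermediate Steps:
m = √110499 ≈ 332.41
(204619 + m) - 317086 = (204619 + √110499) - 317086 = -112467 + √110499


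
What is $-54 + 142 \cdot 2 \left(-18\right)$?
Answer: $-5166$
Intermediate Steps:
$-54 + 142 \cdot 2 \left(-18\right) = -54 + 142 \left(-36\right) = -54 - 5112 = -5166$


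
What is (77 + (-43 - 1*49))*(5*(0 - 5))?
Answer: 375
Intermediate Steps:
(77 + (-43 - 1*49))*(5*(0 - 5)) = (77 + (-43 - 49))*(5*(-5)) = (77 - 92)*(-25) = -15*(-25) = 375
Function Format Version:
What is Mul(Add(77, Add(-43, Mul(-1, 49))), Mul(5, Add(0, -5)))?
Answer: 375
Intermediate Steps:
Mul(Add(77, Add(-43, Mul(-1, 49))), Mul(5, Add(0, -5))) = Mul(Add(77, Add(-43, -49)), Mul(5, -5)) = Mul(Add(77, -92), -25) = Mul(-15, -25) = 375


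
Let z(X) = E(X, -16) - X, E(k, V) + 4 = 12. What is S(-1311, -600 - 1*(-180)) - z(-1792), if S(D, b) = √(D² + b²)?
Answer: -1800 + 3*√210569 ≈ -423.37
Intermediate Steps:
E(k, V) = 8 (E(k, V) = -4 + 12 = 8)
z(X) = 8 - X
S(-1311, -600 - 1*(-180)) - z(-1792) = √((-1311)² + (-600 - 1*(-180))²) - (8 - 1*(-1792)) = √(1718721 + (-600 + 180)²) - (8 + 1792) = √(1718721 + (-420)²) - 1*1800 = √(1718721 + 176400) - 1800 = √1895121 - 1800 = 3*√210569 - 1800 = -1800 + 3*√210569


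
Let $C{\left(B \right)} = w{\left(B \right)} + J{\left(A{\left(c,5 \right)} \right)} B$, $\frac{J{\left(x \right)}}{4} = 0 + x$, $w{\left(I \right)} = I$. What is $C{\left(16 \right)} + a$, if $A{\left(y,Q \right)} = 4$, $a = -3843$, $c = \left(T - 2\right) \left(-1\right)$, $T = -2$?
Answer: $-3571$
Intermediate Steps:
$c = 4$ ($c = \left(-2 - 2\right) \left(-1\right) = \left(-4\right) \left(-1\right) = 4$)
$J{\left(x \right)} = 4 x$ ($J{\left(x \right)} = 4 \left(0 + x\right) = 4 x$)
$C{\left(B \right)} = 17 B$ ($C{\left(B \right)} = B + 4 \cdot 4 B = B + 16 B = 17 B$)
$C{\left(16 \right)} + a = 17 \cdot 16 - 3843 = 272 - 3843 = -3571$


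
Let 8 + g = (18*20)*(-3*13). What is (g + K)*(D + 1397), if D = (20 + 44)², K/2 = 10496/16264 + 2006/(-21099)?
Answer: -1103235094903316/14298089 ≈ -7.7160e+7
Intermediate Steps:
K = 47207380/42894267 (K = 2*(10496/16264 + 2006/(-21099)) = 2*(10496*(1/16264) + 2006*(-1/21099)) = 2*(1312/2033 - 2006/21099) = 2*(23603690/42894267) = 47207380/42894267 ≈ 1.1006)
g = -14048 (g = -8 + (18*20)*(-3*13) = -8 + 360*(-39) = -8 - 14040 = -14048)
D = 4096 (D = 64² = 4096)
(g + K)*(D + 1397) = (-14048 + 47207380/42894267)*(4096 + 1397) = -602531455436/42894267*5493 = -1103235094903316/14298089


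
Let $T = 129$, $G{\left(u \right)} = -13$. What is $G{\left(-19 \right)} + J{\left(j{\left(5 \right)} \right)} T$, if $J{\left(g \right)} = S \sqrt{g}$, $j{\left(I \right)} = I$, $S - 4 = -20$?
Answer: $-13 - 2064 \sqrt{5} \approx -4628.2$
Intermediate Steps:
$S = -16$ ($S = 4 - 20 = -16$)
$J{\left(g \right)} = - 16 \sqrt{g}$
$G{\left(-19 \right)} + J{\left(j{\left(5 \right)} \right)} T = -13 + - 16 \sqrt{5} \cdot 129 = -13 - 2064 \sqrt{5}$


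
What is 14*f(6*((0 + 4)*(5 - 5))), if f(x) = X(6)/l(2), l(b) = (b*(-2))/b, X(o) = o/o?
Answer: -7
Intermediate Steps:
X(o) = 1
l(b) = -2 (l(b) = (-2*b)/b = -2)
f(x) = -½ (f(x) = 1/(-2) = 1*(-½) = -½)
14*f(6*((0 + 4)*(5 - 5))) = 14*(-½) = -7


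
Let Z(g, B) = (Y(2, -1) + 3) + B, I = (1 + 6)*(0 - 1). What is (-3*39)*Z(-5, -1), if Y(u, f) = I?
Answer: 585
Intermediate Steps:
I = -7 (I = 7*(-1) = -7)
Y(u, f) = -7
Z(g, B) = -4 + B (Z(g, B) = (-7 + 3) + B = -4 + B)
(-3*39)*Z(-5, -1) = (-3*39)*(-4 - 1) = -117*(-5) = 585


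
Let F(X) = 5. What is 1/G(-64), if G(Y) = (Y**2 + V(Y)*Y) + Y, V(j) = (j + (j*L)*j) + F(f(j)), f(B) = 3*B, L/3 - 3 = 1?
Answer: -1/3137920 ≈ -3.1868e-7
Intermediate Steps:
L = 12 (L = 9 + 3*1 = 9 + 3 = 12)
V(j) = 5 + j + 12*j**2 (V(j) = (j + (j*12)*j) + 5 = (j + (12*j)*j) + 5 = (j + 12*j**2) + 5 = 5 + j + 12*j**2)
G(Y) = Y + Y**2 + Y*(5 + Y + 12*Y**2) (G(Y) = (Y**2 + (5 + Y + 12*Y**2)*Y) + Y = (Y**2 + Y*(5 + Y + 12*Y**2)) + Y = Y + Y**2 + Y*(5 + Y + 12*Y**2))
1/G(-64) = 1/(2*(-64)*(3 - 64 + 6*(-64)**2)) = 1/(2*(-64)*(3 - 64 + 6*4096)) = 1/(2*(-64)*(3 - 64 + 24576)) = 1/(2*(-64)*24515) = 1/(-3137920) = -1/3137920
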